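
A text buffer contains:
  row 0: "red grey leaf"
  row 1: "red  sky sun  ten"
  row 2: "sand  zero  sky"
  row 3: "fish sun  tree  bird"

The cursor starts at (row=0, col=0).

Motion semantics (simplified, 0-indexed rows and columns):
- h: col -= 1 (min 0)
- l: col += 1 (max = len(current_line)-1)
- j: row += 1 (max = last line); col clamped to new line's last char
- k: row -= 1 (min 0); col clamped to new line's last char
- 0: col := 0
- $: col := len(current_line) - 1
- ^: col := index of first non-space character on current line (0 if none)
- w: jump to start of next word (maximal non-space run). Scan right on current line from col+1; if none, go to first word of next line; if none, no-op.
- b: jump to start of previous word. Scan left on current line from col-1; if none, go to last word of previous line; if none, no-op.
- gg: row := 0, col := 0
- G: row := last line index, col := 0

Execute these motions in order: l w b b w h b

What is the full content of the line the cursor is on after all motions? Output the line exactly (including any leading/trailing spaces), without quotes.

After 1 (l): row=0 col=1 char='e'
After 2 (w): row=0 col=4 char='g'
After 3 (b): row=0 col=0 char='r'
After 4 (b): row=0 col=0 char='r'
After 5 (w): row=0 col=4 char='g'
After 6 (h): row=0 col=3 char='_'
After 7 (b): row=0 col=0 char='r'

Answer: red grey leaf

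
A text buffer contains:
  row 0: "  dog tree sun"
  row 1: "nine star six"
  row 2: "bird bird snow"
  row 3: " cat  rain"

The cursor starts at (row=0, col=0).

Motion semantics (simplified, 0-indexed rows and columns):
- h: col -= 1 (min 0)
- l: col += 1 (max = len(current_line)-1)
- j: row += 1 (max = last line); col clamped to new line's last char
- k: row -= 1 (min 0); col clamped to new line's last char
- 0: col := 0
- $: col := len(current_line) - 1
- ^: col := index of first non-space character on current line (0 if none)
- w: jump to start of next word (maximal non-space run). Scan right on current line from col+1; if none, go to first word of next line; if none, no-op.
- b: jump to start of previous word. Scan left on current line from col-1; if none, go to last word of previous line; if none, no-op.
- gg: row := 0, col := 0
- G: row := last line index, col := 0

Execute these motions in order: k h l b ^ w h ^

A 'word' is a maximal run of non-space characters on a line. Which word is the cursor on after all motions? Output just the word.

After 1 (k): row=0 col=0 char='_'
After 2 (h): row=0 col=0 char='_'
After 3 (l): row=0 col=1 char='_'
After 4 (b): row=0 col=1 char='_'
After 5 (^): row=0 col=2 char='d'
After 6 (w): row=0 col=6 char='t'
After 7 (h): row=0 col=5 char='_'
After 8 (^): row=0 col=2 char='d'

Answer: dog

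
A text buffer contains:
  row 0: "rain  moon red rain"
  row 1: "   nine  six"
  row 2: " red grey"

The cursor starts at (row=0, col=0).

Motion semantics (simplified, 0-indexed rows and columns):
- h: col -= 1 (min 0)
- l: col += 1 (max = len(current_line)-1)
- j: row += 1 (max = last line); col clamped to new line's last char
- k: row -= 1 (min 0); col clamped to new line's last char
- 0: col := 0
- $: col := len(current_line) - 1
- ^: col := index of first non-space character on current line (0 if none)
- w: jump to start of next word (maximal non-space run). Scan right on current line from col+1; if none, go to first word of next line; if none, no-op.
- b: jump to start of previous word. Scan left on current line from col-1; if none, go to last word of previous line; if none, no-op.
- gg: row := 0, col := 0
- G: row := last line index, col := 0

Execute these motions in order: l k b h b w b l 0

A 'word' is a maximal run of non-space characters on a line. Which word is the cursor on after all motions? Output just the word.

Answer: rain

Derivation:
After 1 (l): row=0 col=1 char='a'
After 2 (k): row=0 col=1 char='a'
After 3 (b): row=0 col=0 char='r'
After 4 (h): row=0 col=0 char='r'
After 5 (b): row=0 col=0 char='r'
After 6 (w): row=0 col=6 char='m'
After 7 (b): row=0 col=0 char='r'
After 8 (l): row=0 col=1 char='a'
After 9 (0): row=0 col=0 char='r'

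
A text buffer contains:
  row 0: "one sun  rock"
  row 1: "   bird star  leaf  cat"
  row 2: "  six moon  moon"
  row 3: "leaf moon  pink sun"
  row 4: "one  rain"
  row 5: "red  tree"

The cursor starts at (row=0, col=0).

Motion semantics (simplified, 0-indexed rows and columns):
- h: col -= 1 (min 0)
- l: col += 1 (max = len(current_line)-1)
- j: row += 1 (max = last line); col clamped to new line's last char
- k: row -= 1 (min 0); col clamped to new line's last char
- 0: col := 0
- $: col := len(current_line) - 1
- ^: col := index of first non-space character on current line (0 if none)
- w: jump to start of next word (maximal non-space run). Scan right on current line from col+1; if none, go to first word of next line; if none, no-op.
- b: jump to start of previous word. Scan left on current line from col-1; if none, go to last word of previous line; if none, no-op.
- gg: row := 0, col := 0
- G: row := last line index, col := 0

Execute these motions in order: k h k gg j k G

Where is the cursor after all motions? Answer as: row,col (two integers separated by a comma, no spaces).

Answer: 5,0

Derivation:
After 1 (k): row=0 col=0 char='o'
After 2 (h): row=0 col=0 char='o'
After 3 (k): row=0 col=0 char='o'
After 4 (gg): row=0 col=0 char='o'
After 5 (j): row=1 col=0 char='_'
After 6 (k): row=0 col=0 char='o'
After 7 (G): row=5 col=0 char='r'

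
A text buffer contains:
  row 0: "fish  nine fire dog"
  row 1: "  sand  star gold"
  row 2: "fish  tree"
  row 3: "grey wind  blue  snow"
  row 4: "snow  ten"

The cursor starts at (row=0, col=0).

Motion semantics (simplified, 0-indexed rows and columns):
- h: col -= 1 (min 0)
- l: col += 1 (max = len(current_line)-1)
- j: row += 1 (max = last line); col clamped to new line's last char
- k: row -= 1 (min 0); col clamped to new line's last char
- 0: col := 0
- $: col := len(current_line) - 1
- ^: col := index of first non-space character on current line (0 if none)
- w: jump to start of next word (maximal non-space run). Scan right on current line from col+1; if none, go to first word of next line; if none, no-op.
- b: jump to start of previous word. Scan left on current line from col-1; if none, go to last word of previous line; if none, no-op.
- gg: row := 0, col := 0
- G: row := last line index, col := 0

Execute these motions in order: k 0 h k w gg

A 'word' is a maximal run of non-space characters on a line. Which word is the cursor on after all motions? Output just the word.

Answer: fish

Derivation:
After 1 (k): row=0 col=0 char='f'
After 2 (0): row=0 col=0 char='f'
After 3 (h): row=0 col=0 char='f'
After 4 (k): row=0 col=0 char='f'
After 5 (w): row=0 col=6 char='n'
After 6 (gg): row=0 col=0 char='f'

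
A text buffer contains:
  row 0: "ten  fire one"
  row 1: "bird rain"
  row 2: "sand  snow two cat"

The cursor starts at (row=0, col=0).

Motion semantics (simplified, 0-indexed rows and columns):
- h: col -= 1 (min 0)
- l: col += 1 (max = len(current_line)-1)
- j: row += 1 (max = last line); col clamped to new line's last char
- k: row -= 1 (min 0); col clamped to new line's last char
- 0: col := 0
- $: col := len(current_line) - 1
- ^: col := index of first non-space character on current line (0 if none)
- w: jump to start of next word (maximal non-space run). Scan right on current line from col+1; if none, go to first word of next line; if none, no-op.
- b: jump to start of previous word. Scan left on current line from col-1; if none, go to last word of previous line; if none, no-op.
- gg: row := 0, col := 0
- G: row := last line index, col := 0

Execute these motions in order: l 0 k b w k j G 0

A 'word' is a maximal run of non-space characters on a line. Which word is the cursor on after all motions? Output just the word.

Answer: sand

Derivation:
After 1 (l): row=0 col=1 char='e'
After 2 (0): row=0 col=0 char='t'
After 3 (k): row=0 col=0 char='t'
After 4 (b): row=0 col=0 char='t'
After 5 (w): row=0 col=5 char='f'
After 6 (k): row=0 col=5 char='f'
After 7 (j): row=1 col=5 char='r'
After 8 (G): row=2 col=0 char='s'
After 9 (0): row=2 col=0 char='s'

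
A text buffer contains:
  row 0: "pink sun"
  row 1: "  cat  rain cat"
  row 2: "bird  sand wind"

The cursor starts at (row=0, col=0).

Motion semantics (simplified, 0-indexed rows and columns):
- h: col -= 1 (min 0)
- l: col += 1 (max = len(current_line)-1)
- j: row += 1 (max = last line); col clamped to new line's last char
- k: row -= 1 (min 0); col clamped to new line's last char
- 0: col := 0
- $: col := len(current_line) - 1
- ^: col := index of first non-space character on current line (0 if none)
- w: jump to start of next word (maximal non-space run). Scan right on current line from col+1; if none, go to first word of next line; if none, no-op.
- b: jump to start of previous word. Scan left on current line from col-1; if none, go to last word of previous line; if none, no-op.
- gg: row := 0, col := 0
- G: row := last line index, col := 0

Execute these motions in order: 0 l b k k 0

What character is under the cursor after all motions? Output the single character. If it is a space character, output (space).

After 1 (0): row=0 col=0 char='p'
After 2 (l): row=0 col=1 char='i'
After 3 (b): row=0 col=0 char='p'
After 4 (k): row=0 col=0 char='p'
After 5 (k): row=0 col=0 char='p'
After 6 (0): row=0 col=0 char='p'

Answer: p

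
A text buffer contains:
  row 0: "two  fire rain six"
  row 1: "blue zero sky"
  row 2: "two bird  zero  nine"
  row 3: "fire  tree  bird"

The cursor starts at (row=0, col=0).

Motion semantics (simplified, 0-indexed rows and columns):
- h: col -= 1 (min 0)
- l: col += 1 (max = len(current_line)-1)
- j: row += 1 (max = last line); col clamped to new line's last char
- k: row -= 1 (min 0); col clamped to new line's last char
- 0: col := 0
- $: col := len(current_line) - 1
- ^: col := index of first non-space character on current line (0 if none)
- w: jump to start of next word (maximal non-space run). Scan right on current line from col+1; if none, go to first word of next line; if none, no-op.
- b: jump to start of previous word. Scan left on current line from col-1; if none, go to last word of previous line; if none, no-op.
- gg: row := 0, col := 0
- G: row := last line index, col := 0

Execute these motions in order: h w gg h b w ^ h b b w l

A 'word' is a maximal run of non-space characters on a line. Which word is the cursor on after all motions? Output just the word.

Answer: fire

Derivation:
After 1 (h): row=0 col=0 char='t'
After 2 (w): row=0 col=5 char='f'
After 3 (gg): row=0 col=0 char='t'
After 4 (h): row=0 col=0 char='t'
After 5 (b): row=0 col=0 char='t'
After 6 (w): row=0 col=5 char='f'
After 7 (^): row=0 col=0 char='t'
After 8 (h): row=0 col=0 char='t'
After 9 (b): row=0 col=0 char='t'
After 10 (b): row=0 col=0 char='t'
After 11 (w): row=0 col=5 char='f'
After 12 (l): row=0 col=6 char='i'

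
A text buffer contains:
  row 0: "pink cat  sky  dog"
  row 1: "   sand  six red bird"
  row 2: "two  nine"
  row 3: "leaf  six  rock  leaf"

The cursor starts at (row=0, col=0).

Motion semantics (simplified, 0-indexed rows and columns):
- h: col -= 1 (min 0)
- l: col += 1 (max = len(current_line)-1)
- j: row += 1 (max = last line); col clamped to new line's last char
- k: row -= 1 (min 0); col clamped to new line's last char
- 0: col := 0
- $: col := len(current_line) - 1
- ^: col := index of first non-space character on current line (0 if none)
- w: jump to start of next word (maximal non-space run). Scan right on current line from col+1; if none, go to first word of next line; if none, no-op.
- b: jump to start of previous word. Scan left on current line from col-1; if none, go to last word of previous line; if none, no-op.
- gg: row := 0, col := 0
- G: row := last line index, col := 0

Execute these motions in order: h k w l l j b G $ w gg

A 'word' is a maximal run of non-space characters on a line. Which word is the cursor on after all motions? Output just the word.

Answer: pink

Derivation:
After 1 (h): row=0 col=0 char='p'
After 2 (k): row=0 col=0 char='p'
After 3 (w): row=0 col=5 char='c'
After 4 (l): row=0 col=6 char='a'
After 5 (l): row=0 col=7 char='t'
After 6 (j): row=1 col=7 char='_'
After 7 (b): row=1 col=3 char='s'
After 8 (G): row=3 col=0 char='l'
After 9 ($): row=3 col=20 char='f'
After 10 (w): row=3 col=20 char='f'
After 11 (gg): row=0 col=0 char='p'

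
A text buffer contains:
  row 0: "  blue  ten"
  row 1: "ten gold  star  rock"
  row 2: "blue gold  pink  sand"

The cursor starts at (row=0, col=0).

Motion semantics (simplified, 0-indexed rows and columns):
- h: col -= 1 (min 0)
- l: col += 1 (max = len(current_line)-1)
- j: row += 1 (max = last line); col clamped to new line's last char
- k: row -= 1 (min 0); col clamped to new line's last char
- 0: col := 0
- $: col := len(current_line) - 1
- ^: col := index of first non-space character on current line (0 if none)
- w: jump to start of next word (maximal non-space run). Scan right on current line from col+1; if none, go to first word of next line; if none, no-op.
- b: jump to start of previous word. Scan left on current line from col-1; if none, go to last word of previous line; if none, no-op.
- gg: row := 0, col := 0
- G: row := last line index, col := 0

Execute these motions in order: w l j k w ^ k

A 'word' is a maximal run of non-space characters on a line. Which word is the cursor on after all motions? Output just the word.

After 1 (w): row=0 col=2 char='b'
After 2 (l): row=0 col=3 char='l'
After 3 (j): row=1 col=3 char='_'
After 4 (k): row=0 col=3 char='l'
After 5 (w): row=0 col=8 char='t'
After 6 (^): row=0 col=2 char='b'
After 7 (k): row=0 col=2 char='b'

Answer: blue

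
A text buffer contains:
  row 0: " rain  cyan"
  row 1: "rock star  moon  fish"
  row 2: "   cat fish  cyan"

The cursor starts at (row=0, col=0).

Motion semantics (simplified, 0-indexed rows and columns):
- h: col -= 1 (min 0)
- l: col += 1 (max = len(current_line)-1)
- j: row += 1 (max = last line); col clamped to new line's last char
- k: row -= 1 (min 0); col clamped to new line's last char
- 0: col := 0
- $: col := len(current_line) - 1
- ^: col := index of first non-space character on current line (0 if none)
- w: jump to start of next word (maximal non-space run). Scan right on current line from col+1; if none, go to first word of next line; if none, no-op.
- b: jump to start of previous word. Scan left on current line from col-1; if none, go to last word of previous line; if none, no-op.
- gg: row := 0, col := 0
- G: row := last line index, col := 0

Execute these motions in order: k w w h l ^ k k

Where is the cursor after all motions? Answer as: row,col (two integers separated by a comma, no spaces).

After 1 (k): row=0 col=0 char='_'
After 2 (w): row=0 col=1 char='r'
After 3 (w): row=0 col=7 char='c'
After 4 (h): row=0 col=6 char='_'
After 5 (l): row=0 col=7 char='c'
After 6 (^): row=0 col=1 char='r'
After 7 (k): row=0 col=1 char='r'
After 8 (k): row=0 col=1 char='r'

Answer: 0,1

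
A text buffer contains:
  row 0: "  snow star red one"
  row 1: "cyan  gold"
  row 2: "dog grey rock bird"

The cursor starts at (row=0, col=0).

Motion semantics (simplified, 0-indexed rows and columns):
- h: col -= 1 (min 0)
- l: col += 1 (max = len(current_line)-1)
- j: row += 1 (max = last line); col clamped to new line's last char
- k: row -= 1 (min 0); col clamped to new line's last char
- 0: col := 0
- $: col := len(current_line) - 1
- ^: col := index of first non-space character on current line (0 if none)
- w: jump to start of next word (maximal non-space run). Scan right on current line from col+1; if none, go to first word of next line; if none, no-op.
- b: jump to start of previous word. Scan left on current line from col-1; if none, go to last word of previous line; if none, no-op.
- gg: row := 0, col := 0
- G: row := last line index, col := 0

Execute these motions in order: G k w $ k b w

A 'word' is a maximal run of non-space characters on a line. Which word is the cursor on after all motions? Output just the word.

After 1 (G): row=2 col=0 char='d'
After 2 (k): row=1 col=0 char='c'
After 3 (w): row=1 col=6 char='g'
After 4 ($): row=1 col=9 char='d'
After 5 (k): row=0 col=9 char='a'
After 6 (b): row=0 col=7 char='s'
After 7 (w): row=0 col=12 char='r'

Answer: red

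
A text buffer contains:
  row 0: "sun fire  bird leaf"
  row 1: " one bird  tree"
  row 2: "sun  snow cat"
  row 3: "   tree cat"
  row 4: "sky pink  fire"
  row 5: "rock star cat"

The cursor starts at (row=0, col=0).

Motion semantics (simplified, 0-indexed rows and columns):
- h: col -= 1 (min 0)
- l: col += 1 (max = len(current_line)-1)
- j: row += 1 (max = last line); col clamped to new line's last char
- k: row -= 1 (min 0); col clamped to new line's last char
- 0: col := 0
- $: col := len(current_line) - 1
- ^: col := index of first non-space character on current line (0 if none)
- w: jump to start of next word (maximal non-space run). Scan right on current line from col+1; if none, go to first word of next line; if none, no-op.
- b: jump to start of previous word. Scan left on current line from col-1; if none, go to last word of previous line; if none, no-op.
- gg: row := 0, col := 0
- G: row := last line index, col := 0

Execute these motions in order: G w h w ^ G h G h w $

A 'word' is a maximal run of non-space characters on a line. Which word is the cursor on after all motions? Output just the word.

After 1 (G): row=5 col=0 char='r'
After 2 (w): row=5 col=5 char='s'
After 3 (h): row=5 col=4 char='_'
After 4 (w): row=5 col=5 char='s'
After 5 (^): row=5 col=0 char='r'
After 6 (G): row=5 col=0 char='r'
After 7 (h): row=5 col=0 char='r'
After 8 (G): row=5 col=0 char='r'
After 9 (h): row=5 col=0 char='r'
After 10 (w): row=5 col=5 char='s'
After 11 ($): row=5 col=12 char='t'

Answer: cat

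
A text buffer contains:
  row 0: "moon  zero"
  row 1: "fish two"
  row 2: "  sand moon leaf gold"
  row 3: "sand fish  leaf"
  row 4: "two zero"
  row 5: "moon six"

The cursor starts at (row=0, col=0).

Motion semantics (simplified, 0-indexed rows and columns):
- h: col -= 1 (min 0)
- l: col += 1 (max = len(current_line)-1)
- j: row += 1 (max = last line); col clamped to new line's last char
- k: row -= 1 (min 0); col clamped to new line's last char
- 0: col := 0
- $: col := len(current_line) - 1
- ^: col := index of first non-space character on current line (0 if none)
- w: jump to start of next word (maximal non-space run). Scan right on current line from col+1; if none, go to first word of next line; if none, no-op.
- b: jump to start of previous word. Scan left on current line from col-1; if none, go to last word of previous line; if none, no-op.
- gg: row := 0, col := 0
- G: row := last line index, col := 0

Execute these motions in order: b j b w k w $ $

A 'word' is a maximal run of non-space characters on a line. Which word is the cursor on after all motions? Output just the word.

After 1 (b): row=0 col=0 char='m'
After 2 (j): row=1 col=0 char='f'
After 3 (b): row=0 col=6 char='z'
After 4 (w): row=1 col=0 char='f'
After 5 (k): row=0 col=0 char='m'
After 6 (w): row=0 col=6 char='z'
After 7 ($): row=0 col=9 char='o'
After 8 ($): row=0 col=9 char='o'

Answer: zero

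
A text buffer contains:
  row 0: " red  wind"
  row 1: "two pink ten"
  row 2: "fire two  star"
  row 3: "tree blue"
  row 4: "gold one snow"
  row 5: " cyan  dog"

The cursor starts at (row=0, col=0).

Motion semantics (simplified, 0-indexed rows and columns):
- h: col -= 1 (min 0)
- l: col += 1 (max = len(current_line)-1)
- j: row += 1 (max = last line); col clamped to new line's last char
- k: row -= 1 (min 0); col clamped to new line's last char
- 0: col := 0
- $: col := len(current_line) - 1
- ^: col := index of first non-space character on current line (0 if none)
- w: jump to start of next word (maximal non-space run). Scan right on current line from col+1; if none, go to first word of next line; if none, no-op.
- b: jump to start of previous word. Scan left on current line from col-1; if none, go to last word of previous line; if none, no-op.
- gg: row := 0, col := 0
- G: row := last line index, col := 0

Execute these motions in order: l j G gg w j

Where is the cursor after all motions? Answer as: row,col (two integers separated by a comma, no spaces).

After 1 (l): row=0 col=1 char='r'
After 2 (j): row=1 col=1 char='w'
After 3 (G): row=5 col=0 char='_'
After 4 (gg): row=0 col=0 char='_'
After 5 (w): row=0 col=1 char='r'
After 6 (j): row=1 col=1 char='w'

Answer: 1,1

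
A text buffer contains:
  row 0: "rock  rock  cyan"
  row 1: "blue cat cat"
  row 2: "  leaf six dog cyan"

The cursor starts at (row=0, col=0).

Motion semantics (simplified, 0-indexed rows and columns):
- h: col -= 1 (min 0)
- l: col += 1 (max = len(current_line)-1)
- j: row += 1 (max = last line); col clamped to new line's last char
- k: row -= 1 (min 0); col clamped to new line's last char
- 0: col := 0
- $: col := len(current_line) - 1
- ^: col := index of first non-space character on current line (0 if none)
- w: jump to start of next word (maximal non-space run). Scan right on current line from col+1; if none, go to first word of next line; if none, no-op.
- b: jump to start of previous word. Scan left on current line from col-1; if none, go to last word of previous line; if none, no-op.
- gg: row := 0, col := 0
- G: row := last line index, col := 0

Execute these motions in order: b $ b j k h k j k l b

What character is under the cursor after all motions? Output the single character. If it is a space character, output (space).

Answer: r

Derivation:
After 1 (b): row=0 col=0 char='r'
After 2 ($): row=0 col=15 char='n'
After 3 (b): row=0 col=12 char='c'
After 4 (j): row=1 col=11 char='t'
After 5 (k): row=0 col=11 char='_'
After 6 (h): row=0 col=10 char='_'
After 7 (k): row=0 col=10 char='_'
After 8 (j): row=1 col=10 char='a'
After 9 (k): row=0 col=10 char='_'
After 10 (l): row=0 col=11 char='_'
After 11 (b): row=0 col=6 char='r'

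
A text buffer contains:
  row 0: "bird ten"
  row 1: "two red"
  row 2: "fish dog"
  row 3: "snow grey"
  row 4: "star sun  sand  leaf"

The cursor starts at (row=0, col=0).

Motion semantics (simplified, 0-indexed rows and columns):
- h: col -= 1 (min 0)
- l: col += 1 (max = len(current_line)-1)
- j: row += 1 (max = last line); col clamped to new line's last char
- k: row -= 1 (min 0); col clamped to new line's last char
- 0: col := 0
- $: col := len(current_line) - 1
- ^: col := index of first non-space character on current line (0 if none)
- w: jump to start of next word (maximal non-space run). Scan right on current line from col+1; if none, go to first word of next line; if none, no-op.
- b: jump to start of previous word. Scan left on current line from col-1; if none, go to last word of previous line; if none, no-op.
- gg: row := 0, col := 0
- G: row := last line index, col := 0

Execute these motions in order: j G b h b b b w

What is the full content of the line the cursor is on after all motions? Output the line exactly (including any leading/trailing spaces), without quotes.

Answer: fish dog

Derivation:
After 1 (j): row=1 col=0 char='t'
After 2 (G): row=4 col=0 char='s'
After 3 (b): row=3 col=5 char='g'
After 4 (h): row=3 col=4 char='_'
After 5 (b): row=3 col=0 char='s'
After 6 (b): row=2 col=5 char='d'
After 7 (b): row=2 col=0 char='f'
After 8 (w): row=2 col=5 char='d'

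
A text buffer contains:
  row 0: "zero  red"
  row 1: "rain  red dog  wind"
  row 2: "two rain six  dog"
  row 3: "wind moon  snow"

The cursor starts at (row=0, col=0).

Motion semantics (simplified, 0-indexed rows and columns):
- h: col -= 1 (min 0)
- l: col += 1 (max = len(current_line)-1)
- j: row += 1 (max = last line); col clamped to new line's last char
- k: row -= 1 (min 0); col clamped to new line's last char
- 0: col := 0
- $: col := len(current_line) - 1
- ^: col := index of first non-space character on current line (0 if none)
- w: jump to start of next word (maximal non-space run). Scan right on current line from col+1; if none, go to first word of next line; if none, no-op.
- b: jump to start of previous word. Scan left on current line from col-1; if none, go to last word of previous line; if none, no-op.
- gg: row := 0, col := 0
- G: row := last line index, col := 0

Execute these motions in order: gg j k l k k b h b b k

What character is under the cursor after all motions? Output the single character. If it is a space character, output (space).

After 1 (gg): row=0 col=0 char='z'
After 2 (j): row=1 col=0 char='r'
After 3 (k): row=0 col=0 char='z'
After 4 (l): row=0 col=1 char='e'
After 5 (k): row=0 col=1 char='e'
After 6 (k): row=0 col=1 char='e'
After 7 (b): row=0 col=0 char='z'
After 8 (h): row=0 col=0 char='z'
After 9 (b): row=0 col=0 char='z'
After 10 (b): row=0 col=0 char='z'
After 11 (k): row=0 col=0 char='z'

Answer: z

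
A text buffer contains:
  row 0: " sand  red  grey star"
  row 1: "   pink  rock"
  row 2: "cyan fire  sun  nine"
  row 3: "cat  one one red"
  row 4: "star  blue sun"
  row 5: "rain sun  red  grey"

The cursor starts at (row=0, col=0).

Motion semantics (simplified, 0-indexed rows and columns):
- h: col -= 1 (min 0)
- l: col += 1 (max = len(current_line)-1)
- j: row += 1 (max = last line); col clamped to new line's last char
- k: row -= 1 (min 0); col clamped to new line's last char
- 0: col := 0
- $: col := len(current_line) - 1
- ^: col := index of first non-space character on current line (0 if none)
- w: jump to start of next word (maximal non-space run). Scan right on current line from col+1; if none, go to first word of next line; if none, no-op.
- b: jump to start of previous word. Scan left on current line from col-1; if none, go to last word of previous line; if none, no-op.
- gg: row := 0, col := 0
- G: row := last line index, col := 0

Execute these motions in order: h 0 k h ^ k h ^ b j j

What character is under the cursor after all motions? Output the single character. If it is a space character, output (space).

After 1 (h): row=0 col=0 char='_'
After 2 (0): row=0 col=0 char='_'
After 3 (k): row=0 col=0 char='_'
After 4 (h): row=0 col=0 char='_'
After 5 (^): row=0 col=1 char='s'
After 6 (k): row=0 col=1 char='s'
After 7 (h): row=0 col=0 char='_'
After 8 (^): row=0 col=1 char='s'
After 9 (b): row=0 col=1 char='s'
After 10 (j): row=1 col=1 char='_'
After 11 (j): row=2 col=1 char='y'

Answer: y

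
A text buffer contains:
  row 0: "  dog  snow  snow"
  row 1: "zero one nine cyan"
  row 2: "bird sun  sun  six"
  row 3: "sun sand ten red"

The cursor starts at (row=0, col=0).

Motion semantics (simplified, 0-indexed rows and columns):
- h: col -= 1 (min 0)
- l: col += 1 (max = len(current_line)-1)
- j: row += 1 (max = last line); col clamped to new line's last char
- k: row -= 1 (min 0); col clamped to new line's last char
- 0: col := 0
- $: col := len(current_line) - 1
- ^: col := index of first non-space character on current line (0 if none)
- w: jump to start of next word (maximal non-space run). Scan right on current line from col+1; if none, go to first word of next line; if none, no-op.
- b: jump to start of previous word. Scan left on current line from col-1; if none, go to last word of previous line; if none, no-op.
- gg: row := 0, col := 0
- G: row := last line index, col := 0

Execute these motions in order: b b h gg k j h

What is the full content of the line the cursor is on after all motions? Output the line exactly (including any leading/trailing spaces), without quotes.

Answer: zero one nine cyan

Derivation:
After 1 (b): row=0 col=0 char='_'
After 2 (b): row=0 col=0 char='_'
After 3 (h): row=0 col=0 char='_'
After 4 (gg): row=0 col=0 char='_'
After 5 (k): row=0 col=0 char='_'
After 6 (j): row=1 col=0 char='z'
After 7 (h): row=1 col=0 char='z'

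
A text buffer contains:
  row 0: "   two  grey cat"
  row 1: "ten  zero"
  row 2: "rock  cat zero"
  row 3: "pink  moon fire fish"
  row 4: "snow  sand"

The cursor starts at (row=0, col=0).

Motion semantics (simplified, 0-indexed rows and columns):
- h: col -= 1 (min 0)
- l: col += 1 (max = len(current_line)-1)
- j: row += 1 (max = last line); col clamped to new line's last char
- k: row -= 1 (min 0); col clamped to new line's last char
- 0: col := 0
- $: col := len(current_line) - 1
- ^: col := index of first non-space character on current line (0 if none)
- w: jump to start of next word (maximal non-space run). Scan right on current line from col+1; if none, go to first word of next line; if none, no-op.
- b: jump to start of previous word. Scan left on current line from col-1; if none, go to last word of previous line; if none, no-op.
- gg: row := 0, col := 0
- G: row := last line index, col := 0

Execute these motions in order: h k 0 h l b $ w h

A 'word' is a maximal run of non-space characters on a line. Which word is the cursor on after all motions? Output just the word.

Answer: ten

Derivation:
After 1 (h): row=0 col=0 char='_'
After 2 (k): row=0 col=0 char='_'
After 3 (0): row=0 col=0 char='_'
After 4 (h): row=0 col=0 char='_'
After 5 (l): row=0 col=1 char='_'
After 6 (b): row=0 col=1 char='_'
After 7 ($): row=0 col=15 char='t'
After 8 (w): row=1 col=0 char='t'
After 9 (h): row=1 col=0 char='t'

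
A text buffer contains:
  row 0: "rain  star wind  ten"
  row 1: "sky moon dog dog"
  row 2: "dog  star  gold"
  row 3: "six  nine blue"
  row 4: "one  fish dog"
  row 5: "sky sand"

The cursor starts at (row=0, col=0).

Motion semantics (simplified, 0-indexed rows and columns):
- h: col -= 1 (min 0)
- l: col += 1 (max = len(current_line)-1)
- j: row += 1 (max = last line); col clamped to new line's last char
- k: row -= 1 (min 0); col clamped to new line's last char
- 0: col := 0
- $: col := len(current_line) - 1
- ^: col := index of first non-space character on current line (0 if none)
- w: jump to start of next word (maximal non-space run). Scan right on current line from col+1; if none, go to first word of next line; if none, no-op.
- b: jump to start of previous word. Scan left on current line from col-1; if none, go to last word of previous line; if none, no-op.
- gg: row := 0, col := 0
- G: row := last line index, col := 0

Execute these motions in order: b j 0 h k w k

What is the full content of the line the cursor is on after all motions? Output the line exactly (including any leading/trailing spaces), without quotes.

After 1 (b): row=0 col=0 char='r'
After 2 (j): row=1 col=0 char='s'
After 3 (0): row=1 col=0 char='s'
After 4 (h): row=1 col=0 char='s'
After 5 (k): row=0 col=0 char='r'
After 6 (w): row=0 col=6 char='s'
After 7 (k): row=0 col=6 char='s'

Answer: rain  star wind  ten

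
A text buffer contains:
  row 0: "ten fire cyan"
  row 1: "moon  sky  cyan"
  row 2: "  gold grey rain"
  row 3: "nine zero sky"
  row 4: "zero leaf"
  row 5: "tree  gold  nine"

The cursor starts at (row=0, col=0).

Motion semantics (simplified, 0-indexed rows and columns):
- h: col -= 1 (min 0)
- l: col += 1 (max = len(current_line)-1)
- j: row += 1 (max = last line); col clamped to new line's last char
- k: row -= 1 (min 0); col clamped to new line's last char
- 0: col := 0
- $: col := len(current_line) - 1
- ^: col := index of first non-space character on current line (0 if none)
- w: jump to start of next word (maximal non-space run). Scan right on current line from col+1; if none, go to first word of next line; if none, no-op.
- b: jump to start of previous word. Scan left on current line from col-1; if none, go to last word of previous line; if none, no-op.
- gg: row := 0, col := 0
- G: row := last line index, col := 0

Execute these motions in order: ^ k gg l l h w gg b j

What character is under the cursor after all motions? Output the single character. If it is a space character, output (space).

Answer: m

Derivation:
After 1 (^): row=0 col=0 char='t'
After 2 (k): row=0 col=0 char='t'
After 3 (gg): row=0 col=0 char='t'
After 4 (l): row=0 col=1 char='e'
After 5 (l): row=0 col=2 char='n'
After 6 (h): row=0 col=1 char='e'
After 7 (w): row=0 col=4 char='f'
After 8 (gg): row=0 col=0 char='t'
After 9 (b): row=0 col=0 char='t'
After 10 (j): row=1 col=0 char='m'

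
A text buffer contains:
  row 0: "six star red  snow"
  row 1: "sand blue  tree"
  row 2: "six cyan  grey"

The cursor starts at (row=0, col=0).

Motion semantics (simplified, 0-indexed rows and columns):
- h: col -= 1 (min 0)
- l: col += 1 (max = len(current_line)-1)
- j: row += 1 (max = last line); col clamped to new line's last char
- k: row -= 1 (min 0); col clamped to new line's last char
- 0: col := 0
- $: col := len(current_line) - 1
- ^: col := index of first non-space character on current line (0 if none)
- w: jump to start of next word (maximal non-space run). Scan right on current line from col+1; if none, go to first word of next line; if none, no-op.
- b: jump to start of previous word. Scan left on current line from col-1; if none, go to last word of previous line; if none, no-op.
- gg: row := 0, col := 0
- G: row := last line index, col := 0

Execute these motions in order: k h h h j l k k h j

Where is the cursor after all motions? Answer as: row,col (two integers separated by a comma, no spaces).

Answer: 1,0

Derivation:
After 1 (k): row=0 col=0 char='s'
After 2 (h): row=0 col=0 char='s'
After 3 (h): row=0 col=0 char='s'
After 4 (h): row=0 col=0 char='s'
After 5 (j): row=1 col=0 char='s'
After 6 (l): row=1 col=1 char='a'
After 7 (k): row=0 col=1 char='i'
After 8 (k): row=0 col=1 char='i'
After 9 (h): row=0 col=0 char='s'
After 10 (j): row=1 col=0 char='s'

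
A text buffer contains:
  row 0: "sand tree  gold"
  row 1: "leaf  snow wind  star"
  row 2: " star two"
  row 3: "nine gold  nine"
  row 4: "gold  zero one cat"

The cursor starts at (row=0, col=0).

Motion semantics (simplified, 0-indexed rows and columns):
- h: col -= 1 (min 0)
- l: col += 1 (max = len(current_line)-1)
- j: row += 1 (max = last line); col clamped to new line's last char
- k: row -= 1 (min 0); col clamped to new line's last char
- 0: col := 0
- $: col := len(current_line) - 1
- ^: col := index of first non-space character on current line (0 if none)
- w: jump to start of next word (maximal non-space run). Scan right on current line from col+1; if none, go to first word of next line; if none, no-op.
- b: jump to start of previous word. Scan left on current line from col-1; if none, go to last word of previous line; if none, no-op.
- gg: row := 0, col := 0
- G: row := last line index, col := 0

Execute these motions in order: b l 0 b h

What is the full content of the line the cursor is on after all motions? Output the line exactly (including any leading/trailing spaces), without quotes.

Answer: sand tree  gold

Derivation:
After 1 (b): row=0 col=0 char='s'
After 2 (l): row=0 col=1 char='a'
After 3 (0): row=0 col=0 char='s'
After 4 (b): row=0 col=0 char='s'
After 5 (h): row=0 col=0 char='s'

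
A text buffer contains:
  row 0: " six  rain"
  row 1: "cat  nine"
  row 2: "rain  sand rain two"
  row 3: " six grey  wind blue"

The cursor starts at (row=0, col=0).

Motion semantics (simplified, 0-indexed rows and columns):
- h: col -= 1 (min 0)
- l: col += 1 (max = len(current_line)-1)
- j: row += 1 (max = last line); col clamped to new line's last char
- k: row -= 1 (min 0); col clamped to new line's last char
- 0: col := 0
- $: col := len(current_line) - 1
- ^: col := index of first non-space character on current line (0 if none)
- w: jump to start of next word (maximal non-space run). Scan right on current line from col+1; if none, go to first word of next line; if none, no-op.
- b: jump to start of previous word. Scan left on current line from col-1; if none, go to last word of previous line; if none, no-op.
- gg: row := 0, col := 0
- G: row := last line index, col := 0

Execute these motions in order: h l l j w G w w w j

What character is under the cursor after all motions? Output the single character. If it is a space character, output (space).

Answer: w

Derivation:
After 1 (h): row=0 col=0 char='_'
After 2 (l): row=0 col=1 char='s'
After 3 (l): row=0 col=2 char='i'
After 4 (j): row=1 col=2 char='t'
After 5 (w): row=1 col=5 char='n'
After 6 (G): row=3 col=0 char='_'
After 7 (w): row=3 col=1 char='s'
After 8 (w): row=3 col=5 char='g'
After 9 (w): row=3 col=11 char='w'
After 10 (j): row=3 col=11 char='w'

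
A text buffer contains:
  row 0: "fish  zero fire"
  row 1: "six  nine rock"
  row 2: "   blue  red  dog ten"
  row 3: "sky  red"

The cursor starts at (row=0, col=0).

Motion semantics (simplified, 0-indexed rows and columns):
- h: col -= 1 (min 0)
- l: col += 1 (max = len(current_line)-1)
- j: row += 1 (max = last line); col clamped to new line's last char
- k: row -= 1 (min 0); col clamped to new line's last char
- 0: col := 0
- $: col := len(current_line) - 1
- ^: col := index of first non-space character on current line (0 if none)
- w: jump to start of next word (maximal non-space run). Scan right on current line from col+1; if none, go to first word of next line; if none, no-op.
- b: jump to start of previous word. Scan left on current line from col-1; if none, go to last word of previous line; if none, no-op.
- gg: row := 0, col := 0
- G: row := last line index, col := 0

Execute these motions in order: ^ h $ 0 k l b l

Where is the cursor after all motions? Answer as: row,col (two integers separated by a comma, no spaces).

Answer: 0,1

Derivation:
After 1 (^): row=0 col=0 char='f'
After 2 (h): row=0 col=0 char='f'
After 3 ($): row=0 col=14 char='e'
After 4 (0): row=0 col=0 char='f'
After 5 (k): row=0 col=0 char='f'
After 6 (l): row=0 col=1 char='i'
After 7 (b): row=0 col=0 char='f'
After 8 (l): row=0 col=1 char='i'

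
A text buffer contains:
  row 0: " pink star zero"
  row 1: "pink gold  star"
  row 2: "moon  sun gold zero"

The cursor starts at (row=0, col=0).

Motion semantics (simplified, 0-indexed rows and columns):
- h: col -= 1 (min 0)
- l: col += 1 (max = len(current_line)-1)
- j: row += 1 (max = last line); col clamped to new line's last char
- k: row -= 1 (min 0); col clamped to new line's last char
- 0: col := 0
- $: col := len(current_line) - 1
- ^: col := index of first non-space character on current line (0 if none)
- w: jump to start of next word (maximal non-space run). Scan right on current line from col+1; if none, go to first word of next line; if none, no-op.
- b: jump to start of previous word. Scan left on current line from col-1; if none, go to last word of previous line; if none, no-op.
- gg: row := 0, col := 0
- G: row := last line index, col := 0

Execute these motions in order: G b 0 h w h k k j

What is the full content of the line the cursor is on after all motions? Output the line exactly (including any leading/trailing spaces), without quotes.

After 1 (G): row=2 col=0 char='m'
After 2 (b): row=1 col=11 char='s'
After 3 (0): row=1 col=0 char='p'
After 4 (h): row=1 col=0 char='p'
After 5 (w): row=1 col=5 char='g'
After 6 (h): row=1 col=4 char='_'
After 7 (k): row=0 col=4 char='k'
After 8 (k): row=0 col=4 char='k'
After 9 (j): row=1 col=4 char='_'

Answer: pink gold  star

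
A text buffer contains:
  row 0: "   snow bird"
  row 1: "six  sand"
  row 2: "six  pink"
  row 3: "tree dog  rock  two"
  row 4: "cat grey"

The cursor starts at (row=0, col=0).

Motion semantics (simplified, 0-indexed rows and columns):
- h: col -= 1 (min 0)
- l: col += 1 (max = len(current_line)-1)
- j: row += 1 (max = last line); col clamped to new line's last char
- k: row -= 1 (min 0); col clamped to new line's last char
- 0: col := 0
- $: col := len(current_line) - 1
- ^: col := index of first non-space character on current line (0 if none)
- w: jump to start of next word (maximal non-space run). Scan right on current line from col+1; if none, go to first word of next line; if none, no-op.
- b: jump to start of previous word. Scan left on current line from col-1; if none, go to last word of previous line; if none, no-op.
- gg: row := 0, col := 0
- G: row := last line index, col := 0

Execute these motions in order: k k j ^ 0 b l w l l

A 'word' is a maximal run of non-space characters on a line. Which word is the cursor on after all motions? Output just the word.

Answer: six

Derivation:
After 1 (k): row=0 col=0 char='_'
After 2 (k): row=0 col=0 char='_'
After 3 (j): row=1 col=0 char='s'
After 4 (^): row=1 col=0 char='s'
After 5 (0): row=1 col=0 char='s'
After 6 (b): row=0 col=8 char='b'
After 7 (l): row=0 col=9 char='i'
After 8 (w): row=1 col=0 char='s'
After 9 (l): row=1 col=1 char='i'
After 10 (l): row=1 col=2 char='x'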